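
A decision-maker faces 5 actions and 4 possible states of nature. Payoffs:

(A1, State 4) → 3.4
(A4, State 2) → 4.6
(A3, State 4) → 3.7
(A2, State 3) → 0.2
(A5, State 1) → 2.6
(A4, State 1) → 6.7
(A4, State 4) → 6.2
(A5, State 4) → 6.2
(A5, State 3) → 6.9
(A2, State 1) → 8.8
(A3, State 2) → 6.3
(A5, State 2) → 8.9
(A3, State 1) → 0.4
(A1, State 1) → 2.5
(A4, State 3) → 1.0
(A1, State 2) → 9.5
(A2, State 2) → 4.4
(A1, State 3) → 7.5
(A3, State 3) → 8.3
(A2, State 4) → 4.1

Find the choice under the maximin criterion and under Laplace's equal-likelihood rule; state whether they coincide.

maximin → A5; laplace → A5 (agree)

Row minima: A1=2.5, A2=0.2, A3=0.4, A4=1.0, A5=2.6
Best worst-case = 2.6 → A5.
Row averages: A1=5.725, A2=4.375, A3=4.675, A4=4.625, A5=6.15
Highest average = 6.15 → A5.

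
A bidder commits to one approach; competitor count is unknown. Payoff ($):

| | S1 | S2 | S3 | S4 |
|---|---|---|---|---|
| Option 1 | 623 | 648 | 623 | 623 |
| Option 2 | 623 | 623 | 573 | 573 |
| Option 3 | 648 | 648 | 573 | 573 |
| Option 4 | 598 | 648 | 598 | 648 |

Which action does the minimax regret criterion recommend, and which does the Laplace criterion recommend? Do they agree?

minimax regret → Option 1; laplace → Option 1 (agree)

Column bests: S1=648, S2=648, S3=623, S4=648.
Option 1 regrets: 25, 0, 0, 25 → max 25
Option 2 regrets: 25, 25, 50, 75 → max 75
Option 3 regrets: 0, 0, 50, 75 → max 75
Option 4 regrets: 50, 0, 25, 0 → max 50
Smallest max regret = 25 → Option 1.
Row averages: Option 1=629.25, Option 2=598, Option 3=610.5, Option 4=623
Highest average = 629.25 → Option 1.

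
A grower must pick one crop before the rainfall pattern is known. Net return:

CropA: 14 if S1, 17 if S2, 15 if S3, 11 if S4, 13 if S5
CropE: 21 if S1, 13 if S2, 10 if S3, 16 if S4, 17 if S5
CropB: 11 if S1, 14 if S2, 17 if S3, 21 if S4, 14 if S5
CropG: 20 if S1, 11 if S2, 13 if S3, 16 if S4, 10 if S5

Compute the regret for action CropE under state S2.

4

Best payoff under S2 is 17.
Regret = 17 − 13 = 4.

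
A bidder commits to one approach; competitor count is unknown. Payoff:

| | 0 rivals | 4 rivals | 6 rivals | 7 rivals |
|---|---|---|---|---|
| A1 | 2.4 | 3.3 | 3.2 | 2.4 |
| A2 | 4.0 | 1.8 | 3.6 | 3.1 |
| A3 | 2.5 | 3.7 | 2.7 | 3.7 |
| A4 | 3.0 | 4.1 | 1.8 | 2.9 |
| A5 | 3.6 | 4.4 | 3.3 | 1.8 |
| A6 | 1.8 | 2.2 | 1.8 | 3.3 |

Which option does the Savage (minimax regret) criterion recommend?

Column bests: 0 rivals=4.0, 4 rivals=4.4, 6 rivals=3.6, 7 rivals=3.7.
A1 regrets: 1.6, 1.1, 0.4, 1.3 → max 1.6
A2 regrets: 0.0, 2.6, 0.0, 0.6 → max 2.6
A3 regrets: 1.5, 0.7, 0.9, 0.0 → max 1.5
A4 regrets: 1.0, 0.3, 1.8, 0.8 → max 1.8
A5 regrets: 0.4, 0.0, 0.3, 1.9 → max 1.9
A6 regrets: 2.2, 2.2, 1.8, 0.4 → max 2.2
Smallest max regret = 1.5 → A3.

A3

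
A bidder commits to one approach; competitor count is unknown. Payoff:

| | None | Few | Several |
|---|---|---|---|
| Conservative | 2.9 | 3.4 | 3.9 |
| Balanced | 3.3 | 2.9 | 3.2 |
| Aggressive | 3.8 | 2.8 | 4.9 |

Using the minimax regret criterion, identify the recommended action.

Column bests: None=3.8, Few=3.4, Several=4.9.
Conservative regrets: 0.9, 0.0, 1.0 → max 1.0
Balanced regrets: 0.5, 0.5, 1.7 → max 1.7
Aggressive regrets: 0.0, 0.6, 0.0 → max 0.6
Smallest max regret = 0.6 → Aggressive.

Aggressive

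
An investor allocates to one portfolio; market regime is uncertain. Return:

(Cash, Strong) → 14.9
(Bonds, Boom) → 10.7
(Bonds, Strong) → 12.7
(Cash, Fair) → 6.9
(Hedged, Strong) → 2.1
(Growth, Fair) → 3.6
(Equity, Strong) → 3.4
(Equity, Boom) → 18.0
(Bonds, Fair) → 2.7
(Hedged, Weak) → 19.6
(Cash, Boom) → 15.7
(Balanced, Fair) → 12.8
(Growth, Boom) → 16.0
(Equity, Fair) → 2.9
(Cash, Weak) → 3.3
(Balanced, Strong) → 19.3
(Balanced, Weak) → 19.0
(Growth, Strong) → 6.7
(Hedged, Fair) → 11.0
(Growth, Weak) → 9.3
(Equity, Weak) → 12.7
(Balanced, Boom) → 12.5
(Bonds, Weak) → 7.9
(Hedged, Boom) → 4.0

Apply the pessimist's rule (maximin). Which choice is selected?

Row minima: Equity=2.9, Hedged=2.1, Cash=3.3, Bonds=2.7, Balanced=12.5, Growth=3.6
Best worst-case = 12.5 → Balanced.

Balanced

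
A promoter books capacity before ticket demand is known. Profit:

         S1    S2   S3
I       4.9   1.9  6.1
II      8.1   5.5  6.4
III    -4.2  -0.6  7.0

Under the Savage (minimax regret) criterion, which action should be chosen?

Column bests: S1=8.1, S2=5.5, S3=7.0.
I regrets: 3.2, 3.6, 0.9 → max 3.6
II regrets: 0.0, 0.0, 0.6 → max 0.6
III regrets: 12.3, 6.1, 0.0 → max 12.3
Smallest max regret = 0.6 → II.

II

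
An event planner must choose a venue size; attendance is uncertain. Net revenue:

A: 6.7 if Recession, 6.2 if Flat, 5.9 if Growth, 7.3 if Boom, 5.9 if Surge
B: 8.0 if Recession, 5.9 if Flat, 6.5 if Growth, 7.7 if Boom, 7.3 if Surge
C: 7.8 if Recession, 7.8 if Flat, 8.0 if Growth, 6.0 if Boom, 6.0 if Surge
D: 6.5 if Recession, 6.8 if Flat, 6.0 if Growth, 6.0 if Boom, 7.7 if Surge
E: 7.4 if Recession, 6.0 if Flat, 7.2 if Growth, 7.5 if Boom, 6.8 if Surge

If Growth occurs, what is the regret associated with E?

Best payoff under Growth is 8.0.
Regret = 8.0 − 7.2 = 0.8.

0.8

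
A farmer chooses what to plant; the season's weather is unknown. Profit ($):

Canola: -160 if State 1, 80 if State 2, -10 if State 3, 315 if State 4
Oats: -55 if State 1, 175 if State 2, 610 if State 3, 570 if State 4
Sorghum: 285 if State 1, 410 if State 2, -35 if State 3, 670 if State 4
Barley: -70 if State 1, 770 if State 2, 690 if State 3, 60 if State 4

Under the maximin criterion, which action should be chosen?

Sorghum

Row minima: Canola=-160, Oats=-55, Sorghum=-35, Barley=-70
Best worst-case = -35 → Sorghum.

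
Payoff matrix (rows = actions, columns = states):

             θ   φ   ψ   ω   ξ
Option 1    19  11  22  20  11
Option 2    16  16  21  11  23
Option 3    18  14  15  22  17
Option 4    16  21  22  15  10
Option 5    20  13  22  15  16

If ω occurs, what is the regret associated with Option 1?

2

Best payoff under ω is 22.
Regret = 22 − 20 = 2.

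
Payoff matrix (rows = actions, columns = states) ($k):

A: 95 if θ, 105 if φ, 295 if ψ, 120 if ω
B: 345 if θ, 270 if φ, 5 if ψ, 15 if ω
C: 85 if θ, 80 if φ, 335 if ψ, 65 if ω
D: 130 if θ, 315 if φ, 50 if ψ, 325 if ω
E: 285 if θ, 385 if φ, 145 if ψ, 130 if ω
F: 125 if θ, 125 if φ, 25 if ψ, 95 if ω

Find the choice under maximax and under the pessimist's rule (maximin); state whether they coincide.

maximax → E; maximin → E (agree)

Row maxima: A=295, B=345, C=335, D=325, E=385, F=125
Best best-case = 385 → E.
Row minima: A=95, B=5, C=65, D=50, E=130, F=25
Best worst-case = 130 → E.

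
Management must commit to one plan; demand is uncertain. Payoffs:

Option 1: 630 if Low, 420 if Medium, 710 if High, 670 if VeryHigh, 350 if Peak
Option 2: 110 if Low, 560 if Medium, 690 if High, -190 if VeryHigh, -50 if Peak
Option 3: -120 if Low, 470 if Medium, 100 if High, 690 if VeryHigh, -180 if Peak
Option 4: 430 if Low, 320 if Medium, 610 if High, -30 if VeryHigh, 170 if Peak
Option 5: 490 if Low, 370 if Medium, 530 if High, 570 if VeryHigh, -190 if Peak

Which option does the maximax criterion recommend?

Option 1

Row maxima: Option 1=710, Option 2=690, Option 3=690, Option 4=610, Option 5=570
Best best-case = 710 → Option 1.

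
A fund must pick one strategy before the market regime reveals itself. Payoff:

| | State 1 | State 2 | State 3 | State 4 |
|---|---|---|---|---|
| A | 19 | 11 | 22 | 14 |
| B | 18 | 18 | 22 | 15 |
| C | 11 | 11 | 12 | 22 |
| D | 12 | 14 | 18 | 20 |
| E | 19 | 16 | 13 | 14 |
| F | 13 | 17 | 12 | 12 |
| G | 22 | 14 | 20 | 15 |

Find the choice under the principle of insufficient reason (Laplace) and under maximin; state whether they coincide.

Row averages: A=16.5, B=18.25, C=14, D=16, E=15.5, F=13.5, G=17.75
Highest average = 18.25 → B.
Row minima: A=11, B=15, C=11, D=12, E=13, F=12, G=14
Best worst-case = 15 → B.

laplace → B; maximin → B (agree)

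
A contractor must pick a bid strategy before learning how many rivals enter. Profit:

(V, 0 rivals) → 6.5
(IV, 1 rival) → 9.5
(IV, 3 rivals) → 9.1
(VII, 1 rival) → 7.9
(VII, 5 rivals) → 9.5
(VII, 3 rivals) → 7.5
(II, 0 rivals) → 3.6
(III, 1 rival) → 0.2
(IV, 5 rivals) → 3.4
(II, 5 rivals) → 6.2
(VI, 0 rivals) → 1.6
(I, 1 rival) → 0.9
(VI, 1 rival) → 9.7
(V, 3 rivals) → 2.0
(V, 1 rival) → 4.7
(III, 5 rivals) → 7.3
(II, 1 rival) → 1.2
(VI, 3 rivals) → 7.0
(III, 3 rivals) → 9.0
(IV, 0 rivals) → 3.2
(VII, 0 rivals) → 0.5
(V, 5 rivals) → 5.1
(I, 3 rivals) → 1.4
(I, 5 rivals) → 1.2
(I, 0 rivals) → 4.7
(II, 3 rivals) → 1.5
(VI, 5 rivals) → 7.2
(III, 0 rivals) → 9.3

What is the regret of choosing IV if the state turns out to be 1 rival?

0.2

Best payoff under 1 rival is 9.7.
Regret = 9.7 − 9.5 = 0.2.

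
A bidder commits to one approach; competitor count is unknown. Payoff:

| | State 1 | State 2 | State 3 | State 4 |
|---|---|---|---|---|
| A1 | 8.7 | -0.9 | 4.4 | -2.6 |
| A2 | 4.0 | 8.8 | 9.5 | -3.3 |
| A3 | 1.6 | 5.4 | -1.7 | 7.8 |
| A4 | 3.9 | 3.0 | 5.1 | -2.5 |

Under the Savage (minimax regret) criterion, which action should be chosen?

Column bests: State 1=8.7, State 2=8.8, State 3=9.5, State 4=7.8.
A1 regrets: 0.0, 9.7, 5.1, 10.4 → max 10.4
A2 regrets: 4.7, 0.0, 0.0, 11.1 → max 11.1
A3 regrets: 7.1, 3.4, 11.2, 0.0 → max 11.2
A4 regrets: 4.8, 5.8, 4.4, 10.3 → max 10.3
Smallest max regret = 10.3 → A4.

A4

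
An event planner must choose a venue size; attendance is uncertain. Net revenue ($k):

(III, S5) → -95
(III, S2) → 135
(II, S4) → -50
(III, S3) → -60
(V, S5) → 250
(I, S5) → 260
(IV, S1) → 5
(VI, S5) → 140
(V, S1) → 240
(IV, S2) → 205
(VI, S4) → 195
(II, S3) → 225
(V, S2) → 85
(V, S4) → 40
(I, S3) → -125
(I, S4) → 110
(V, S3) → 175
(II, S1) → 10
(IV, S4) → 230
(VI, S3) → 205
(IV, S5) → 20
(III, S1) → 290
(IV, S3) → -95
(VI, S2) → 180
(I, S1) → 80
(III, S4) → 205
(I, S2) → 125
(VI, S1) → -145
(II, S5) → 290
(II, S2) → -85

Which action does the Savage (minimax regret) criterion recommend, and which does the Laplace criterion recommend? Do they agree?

minimax regret → V; laplace → V (agree)

Column bests: S1=290, S2=205, S3=225, S4=230, S5=290.
I regrets: 210, 80, 350, 120, 30 → max 350
II regrets: 280, 290, 0, 280, 0 → max 290
III regrets: 0, 70, 285, 25, 385 → max 385
IV regrets: 285, 0, 320, 0, 270 → max 320
V regrets: 50, 120, 50, 190, 40 → max 190
VI regrets: 435, 25, 20, 35, 150 → max 435
Smallest max regret = 190 → V.
Row averages: I=90, II=78, III=95, IV=73, V=158, VI=115
Highest average = 158 → V.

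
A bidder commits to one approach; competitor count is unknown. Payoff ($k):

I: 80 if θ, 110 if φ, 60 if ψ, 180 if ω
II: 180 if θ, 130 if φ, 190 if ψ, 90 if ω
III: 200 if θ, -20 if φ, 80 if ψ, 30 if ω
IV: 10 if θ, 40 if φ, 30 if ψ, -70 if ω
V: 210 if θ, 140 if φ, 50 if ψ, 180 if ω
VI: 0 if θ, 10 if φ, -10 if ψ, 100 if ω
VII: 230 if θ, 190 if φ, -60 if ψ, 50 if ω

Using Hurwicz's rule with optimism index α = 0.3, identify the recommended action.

II

I: 0.3·180 + 0.7·60 = 96
II: 0.3·190 + 0.7·90 = 120
III: 0.3·200 + 0.7·(-20) = 46
IV: 0.3·40 + 0.7·(-70) = -37
V: 0.3·210 + 0.7·50 = 98
VI: 0.3·100 + 0.7·(-10) = 23
VII: 0.3·230 + 0.7·(-60) = 27
Highest Hurwicz score = 120 → II.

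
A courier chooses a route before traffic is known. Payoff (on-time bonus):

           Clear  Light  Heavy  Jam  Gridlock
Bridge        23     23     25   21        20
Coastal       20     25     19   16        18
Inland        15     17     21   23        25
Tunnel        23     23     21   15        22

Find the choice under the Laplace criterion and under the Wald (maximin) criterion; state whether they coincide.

Row averages: Bridge=22.4, Coastal=19.6, Inland=20.2, Tunnel=20.8
Highest average = 22.4 → Bridge.
Row minima: Bridge=20, Coastal=16, Inland=15, Tunnel=15
Best worst-case = 20 → Bridge.

laplace → Bridge; maximin → Bridge (agree)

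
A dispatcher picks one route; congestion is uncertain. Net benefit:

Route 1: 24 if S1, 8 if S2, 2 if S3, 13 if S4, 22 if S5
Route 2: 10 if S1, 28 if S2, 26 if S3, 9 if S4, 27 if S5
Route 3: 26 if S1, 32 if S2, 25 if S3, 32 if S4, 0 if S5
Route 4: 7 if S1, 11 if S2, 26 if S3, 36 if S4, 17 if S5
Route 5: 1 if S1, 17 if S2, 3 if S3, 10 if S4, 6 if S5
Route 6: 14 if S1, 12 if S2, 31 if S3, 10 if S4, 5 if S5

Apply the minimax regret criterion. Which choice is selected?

Route 4

Column bests: S1=26, S2=32, S3=31, S4=36, S5=27.
Route 1 regrets: 2, 24, 29, 23, 5 → max 29
Route 2 regrets: 16, 4, 5, 27, 0 → max 27
Route 3 regrets: 0, 0, 6, 4, 27 → max 27
Route 4 regrets: 19, 21, 5, 0, 10 → max 21
Route 5 regrets: 25, 15, 28, 26, 21 → max 28
Route 6 regrets: 12, 20, 0, 26, 22 → max 26
Smallest max regret = 21 → Route 4.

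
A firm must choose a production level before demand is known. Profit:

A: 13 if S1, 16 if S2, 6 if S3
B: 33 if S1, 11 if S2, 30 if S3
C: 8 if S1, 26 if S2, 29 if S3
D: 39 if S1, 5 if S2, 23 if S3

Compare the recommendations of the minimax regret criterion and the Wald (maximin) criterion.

minimax regret → B; maximin → B (agree)

Column bests: S1=39, S2=26, S3=30.
A regrets: 26, 10, 24 → max 26
B regrets: 6, 15, 0 → max 15
C regrets: 31, 0, 1 → max 31
D regrets: 0, 21, 7 → max 21
Smallest max regret = 15 → B.
Row minima: A=6, B=11, C=8, D=5
Best worst-case = 11 → B.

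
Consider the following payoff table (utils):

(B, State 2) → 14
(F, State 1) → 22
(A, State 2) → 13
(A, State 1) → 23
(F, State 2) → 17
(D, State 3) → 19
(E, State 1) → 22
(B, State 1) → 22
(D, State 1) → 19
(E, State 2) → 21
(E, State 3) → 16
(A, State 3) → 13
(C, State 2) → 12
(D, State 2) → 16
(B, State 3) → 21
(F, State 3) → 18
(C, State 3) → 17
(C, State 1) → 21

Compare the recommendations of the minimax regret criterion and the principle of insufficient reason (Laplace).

minimax regret → F; laplace → E (disagree)

Column bests: State 1=23, State 2=21, State 3=21.
A regrets: 0, 8, 8 → max 8
B regrets: 1, 7, 0 → max 7
C regrets: 2, 9, 4 → max 9
D regrets: 4, 5, 2 → max 5
E regrets: 1, 0, 5 → max 5
F regrets: 1, 4, 3 → max 4
Smallest max regret = 4 → F.
Row averages: A=49/3, B=19, C=50/3, D=18, E=59/3, F=19
Highest average = 59/3 → E.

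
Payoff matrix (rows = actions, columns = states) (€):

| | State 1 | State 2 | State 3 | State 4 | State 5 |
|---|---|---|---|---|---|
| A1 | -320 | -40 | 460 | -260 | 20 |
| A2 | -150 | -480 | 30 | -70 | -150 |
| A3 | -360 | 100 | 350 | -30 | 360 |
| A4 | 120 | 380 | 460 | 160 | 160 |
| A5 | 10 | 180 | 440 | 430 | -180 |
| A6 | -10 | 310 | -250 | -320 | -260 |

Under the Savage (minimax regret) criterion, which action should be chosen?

A4

Column bests: State 1=120, State 2=380, State 3=460, State 4=430, State 5=360.
A1 regrets: 440, 420, 0, 690, 340 → max 690
A2 regrets: 270, 860, 430, 500, 510 → max 860
A3 regrets: 480, 280, 110, 460, 0 → max 480
A4 regrets: 0, 0, 0, 270, 200 → max 270
A5 regrets: 110, 200, 20, 0, 540 → max 540
A6 regrets: 130, 70, 710, 750, 620 → max 750
Smallest max regret = 270 → A4.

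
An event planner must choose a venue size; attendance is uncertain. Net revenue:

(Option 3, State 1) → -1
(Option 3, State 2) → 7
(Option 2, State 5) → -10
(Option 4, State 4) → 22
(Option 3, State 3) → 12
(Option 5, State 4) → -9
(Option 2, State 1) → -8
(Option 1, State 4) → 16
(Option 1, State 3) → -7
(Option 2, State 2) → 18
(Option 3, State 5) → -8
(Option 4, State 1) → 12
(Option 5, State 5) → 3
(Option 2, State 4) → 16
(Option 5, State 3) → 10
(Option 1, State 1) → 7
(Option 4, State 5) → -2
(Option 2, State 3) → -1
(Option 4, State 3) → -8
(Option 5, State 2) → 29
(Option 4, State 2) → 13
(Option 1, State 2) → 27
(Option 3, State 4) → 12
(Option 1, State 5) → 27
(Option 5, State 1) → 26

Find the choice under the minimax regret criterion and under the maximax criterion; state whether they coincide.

Column bests: State 1=26, State 2=29, State 3=12, State 4=22, State 5=27.
Option 1 regrets: 19, 2, 19, 6, 0 → max 19
Option 2 regrets: 34, 11, 13, 6, 37 → max 37
Option 3 regrets: 27, 22, 0, 10, 35 → max 35
Option 4 regrets: 14, 16, 20, 0, 29 → max 29
Option 5 regrets: 0, 0, 2, 31, 24 → max 31
Smallest max regret = 19 → Option 1.
Row maxima: Option 1=27, Option 2=18, Option 3=12, Option 4=22, Option 5=29
Best best-case = 29 → Option 5.

minimax regret → Option 1; maximax → Option 5 (disagree)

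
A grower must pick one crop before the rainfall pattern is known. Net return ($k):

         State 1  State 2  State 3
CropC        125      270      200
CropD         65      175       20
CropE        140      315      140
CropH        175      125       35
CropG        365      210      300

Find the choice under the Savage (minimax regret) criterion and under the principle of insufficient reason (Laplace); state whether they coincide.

Column bests: State 1=365, State 2=315, State 3=300.
CropC regrets: 240, 45, 100 → max 240
CropD regrets: 300, 140, 280 → max 300
CropE regrets: 225, 0, 160 → max 225
CropH regrets: 190, 190, 265 → max 265
CropG regrets: 0, 105, 0 → max 105
Smallest max regret = 105 → CropG.
Row averages: CropC=595/3, CropD=260/3, CropE=595/3, CropH=335/3, CropG=875/3
Highest average = 875/3 → CropG.

minimax regret → CropG; laplace → CropG (agree)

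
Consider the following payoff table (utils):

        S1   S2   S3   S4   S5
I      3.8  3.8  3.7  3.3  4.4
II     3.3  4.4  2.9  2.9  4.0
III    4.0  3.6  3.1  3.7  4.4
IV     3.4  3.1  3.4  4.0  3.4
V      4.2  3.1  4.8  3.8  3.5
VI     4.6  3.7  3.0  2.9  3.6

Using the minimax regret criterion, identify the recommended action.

I

Column bests: S1=4.6, S2=4.4, S3=4.8, S4=4.0, S5=4.4.
I regrets: 0.8, 0.6, 1.1, 0.7, 0.0 → max 1.1
II regrets: 1.3, 0.0, 1.9, 1.1, 0.4 → max 1.9
III regrets: 0.6, 0.8, 1.7, 0.3, 0.0 → max 1.7
IV regrets: 1.2, 1.3, 1.4, 0.0, 1.0 → max 1.4
V regrets: 0.4, 1.3, 0.0, 0.2, 0.9 → max 1.3
VI regrets: 0.0, 0.7, 1.8, 1.1, 0.8 → max 1.8
Smallest max regret = 1.1 → I.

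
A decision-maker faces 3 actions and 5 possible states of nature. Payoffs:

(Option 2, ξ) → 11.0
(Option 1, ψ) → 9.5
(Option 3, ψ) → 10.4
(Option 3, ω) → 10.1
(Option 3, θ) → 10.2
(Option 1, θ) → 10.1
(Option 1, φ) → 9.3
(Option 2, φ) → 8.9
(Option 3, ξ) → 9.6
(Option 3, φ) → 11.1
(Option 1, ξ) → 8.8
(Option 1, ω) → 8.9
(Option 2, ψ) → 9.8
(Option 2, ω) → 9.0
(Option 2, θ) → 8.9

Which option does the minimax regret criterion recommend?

Column bests: θ=10.2, φ=11.1, ψ=10.4, ω=10.1, ξ=11.0.
Option 1 regrets: 0.1, 1.8, 0.9, 1.2, 2.2 → max 2.2
Option 2 regrets: 1.3, 2.2, 0.6, 1.1, 0.0 → max 2.2
Option 3 regrets: 0.0, 0.0, 0.0, 0.0, 1.4 → max 1.4
Smallest max regret = 1.4 → Option 3.

Option 3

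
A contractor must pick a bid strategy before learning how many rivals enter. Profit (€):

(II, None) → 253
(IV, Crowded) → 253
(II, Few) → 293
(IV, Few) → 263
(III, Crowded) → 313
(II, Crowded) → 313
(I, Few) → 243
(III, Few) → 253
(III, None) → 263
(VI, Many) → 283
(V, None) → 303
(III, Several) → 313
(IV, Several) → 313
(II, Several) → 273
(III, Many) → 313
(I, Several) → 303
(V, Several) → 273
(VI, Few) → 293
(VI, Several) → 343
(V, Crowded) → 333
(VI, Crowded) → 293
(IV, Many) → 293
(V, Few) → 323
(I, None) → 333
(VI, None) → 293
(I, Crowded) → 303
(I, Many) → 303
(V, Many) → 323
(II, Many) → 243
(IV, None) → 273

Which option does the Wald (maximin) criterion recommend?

VI

Row minima: I=243, II=243, III=253, IV=253, V=273, VI=283
Best worst-case = 283 → VI.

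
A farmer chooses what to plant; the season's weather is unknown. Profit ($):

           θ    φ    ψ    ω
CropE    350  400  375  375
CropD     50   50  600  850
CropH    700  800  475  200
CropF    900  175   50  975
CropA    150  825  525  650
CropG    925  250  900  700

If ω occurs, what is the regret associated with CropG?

Best payoff under ω is 975.
Regret = 975 − 700 = 275.

275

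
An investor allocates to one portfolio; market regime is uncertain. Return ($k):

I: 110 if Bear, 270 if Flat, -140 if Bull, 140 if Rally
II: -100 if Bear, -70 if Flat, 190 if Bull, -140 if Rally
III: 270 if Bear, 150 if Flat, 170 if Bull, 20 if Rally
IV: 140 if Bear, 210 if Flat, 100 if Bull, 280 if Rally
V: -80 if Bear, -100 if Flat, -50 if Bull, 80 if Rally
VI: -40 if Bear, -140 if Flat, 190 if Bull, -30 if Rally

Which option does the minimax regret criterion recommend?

IV

Column bests: Bear=270, Flat=270, Bull=190, Rally=280.
I regrets: 160, 0, 330, 140 → max 330
II regrets: 370, 340, 0, 420 → max 420
III regrets: 0, 120, 20, 260 → max 260
IV regrets: 130, 60, 90, 0 → max 130
V regrets: 350, 370, 240, 200 → max 370
VI regrets: 310, 410, 0, 310 → max 410
Smallest max regret = 130 → IV.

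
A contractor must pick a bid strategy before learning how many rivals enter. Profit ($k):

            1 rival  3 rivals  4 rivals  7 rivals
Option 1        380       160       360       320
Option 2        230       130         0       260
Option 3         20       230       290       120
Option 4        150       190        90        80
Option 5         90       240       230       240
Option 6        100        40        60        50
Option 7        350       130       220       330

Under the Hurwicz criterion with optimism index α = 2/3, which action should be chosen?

Option 1

Option 1: 2/3·380 + 1/3·160 = 920/3
Option 2: 2/3·260 + 1/3·0 = 520/3
Option 3: 2/3·290 + 1/3·20 = 200
Option 4: 2/3·190 + 1/3·80 = 460/3
Option 5: 2/3·240 + 1/3·90 = 190
Option 6: 2/3·100 + 1/3·40 = 80
Option 7: 2/3·350 + 1/3·130 = 830/3
Highest Hurwicz score = 920/3 → Option 1.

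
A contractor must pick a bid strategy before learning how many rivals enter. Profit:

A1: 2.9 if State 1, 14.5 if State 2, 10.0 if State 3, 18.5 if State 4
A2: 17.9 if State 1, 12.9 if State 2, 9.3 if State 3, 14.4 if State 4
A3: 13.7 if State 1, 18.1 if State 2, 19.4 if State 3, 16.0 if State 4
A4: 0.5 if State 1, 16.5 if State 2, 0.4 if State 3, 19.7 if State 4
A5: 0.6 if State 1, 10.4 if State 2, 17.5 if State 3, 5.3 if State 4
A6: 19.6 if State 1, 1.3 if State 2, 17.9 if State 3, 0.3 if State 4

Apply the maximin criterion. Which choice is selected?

A3

Row minima: A1=2.9, A2=9.3, A3=13.7, A4=0.4, A5=0.6, A6=0.3
Best worst-case = 13.7 → A3.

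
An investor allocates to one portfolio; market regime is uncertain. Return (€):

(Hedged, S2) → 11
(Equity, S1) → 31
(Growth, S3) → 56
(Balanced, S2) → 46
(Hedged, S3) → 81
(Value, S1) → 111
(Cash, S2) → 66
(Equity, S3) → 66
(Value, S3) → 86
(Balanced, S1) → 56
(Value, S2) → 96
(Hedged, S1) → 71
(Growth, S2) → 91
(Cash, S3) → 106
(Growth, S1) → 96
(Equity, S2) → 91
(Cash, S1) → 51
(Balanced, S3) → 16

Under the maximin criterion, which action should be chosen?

Row minima: Hedged=11, Growth=56, Equity=31, Balanced=16, Cash=51, Value=86
Best worst-case = 86 → Value.

Value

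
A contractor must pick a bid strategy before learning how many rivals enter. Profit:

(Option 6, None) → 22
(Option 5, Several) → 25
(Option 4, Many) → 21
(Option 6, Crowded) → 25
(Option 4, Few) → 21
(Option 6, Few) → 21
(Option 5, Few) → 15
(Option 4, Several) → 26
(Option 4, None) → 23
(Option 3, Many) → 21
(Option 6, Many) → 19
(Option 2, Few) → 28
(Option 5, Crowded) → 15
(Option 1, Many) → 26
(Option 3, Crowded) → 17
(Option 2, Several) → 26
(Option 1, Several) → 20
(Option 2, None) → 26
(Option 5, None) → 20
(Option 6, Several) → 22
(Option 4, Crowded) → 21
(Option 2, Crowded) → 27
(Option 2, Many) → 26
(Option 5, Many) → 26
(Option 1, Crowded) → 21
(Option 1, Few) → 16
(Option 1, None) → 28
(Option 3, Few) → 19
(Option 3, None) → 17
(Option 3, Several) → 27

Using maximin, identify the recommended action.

Row minima: Option 1=16, Option 2=26, Option 3=17, Option 4=21, Option 5=15, Option 6=19
Best worst-case = 26 → Option 2.

Option 2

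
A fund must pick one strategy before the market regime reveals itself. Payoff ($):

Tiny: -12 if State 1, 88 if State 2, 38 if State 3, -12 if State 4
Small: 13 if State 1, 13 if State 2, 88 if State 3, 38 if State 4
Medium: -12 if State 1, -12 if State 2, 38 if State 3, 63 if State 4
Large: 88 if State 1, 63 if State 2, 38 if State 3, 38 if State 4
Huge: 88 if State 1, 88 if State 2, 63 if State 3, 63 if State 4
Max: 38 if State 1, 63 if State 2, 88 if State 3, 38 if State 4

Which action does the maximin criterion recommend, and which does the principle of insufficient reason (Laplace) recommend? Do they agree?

Row minima: Tiny=-12, Small=13, Medium=-12, Large=38, Huge=63, Max=38
Best worst-case = 63 → Huge.
Row averages: Tiny=25.5, Small=38, Medium=19.25, Large=56.75, Huge=75.5, Max=56.75
Highest average = 75.5 → Huge.

maximin → Huge; laplace → Huge (agree)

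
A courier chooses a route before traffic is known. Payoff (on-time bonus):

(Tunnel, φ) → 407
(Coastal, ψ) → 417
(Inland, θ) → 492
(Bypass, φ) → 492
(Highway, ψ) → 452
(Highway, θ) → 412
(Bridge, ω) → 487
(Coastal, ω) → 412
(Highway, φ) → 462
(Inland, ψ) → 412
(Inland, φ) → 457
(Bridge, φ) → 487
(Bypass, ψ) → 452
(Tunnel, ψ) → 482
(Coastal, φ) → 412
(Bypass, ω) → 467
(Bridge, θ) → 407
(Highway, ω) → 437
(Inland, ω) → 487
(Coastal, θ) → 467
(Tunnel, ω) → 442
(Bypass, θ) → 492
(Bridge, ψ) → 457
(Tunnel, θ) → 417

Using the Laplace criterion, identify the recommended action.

Bypass

Row averages: Bypass=475.75, Tunnel=437, Inland=462, Highway=440.75, Coastal=427, Bridge=459.5
Highest average = 475.75 → Bypass.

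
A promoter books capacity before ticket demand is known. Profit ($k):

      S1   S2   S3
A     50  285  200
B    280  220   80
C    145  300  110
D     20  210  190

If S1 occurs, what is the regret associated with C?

Best payoff under S1 is 280.
Regret = 280 − 145 = 135.

135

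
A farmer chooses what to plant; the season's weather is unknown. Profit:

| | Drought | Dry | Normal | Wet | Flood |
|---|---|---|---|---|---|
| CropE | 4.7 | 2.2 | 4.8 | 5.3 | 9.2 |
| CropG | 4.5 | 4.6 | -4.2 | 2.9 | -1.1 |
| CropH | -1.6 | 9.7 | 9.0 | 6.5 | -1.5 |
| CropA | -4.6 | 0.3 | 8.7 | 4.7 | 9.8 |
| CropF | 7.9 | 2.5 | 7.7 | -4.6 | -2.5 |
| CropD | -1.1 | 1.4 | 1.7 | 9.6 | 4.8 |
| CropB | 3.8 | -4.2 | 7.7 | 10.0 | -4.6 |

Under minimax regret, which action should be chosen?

Column bests: Drought=7.9, Dry=9.7, Normal=9.0, Wet=10.0, Flood=9.8.
CropE regrets: 3.2, 7.5, 4.2, 4.7, 0.6 → max 7.5
CropG regrets: 3.4, 5.1, 13.2, 7.1, 10.9 → max 13.2
CropH regrets: 9.5, 0.0, 0.0, 3.5, 11.3 → max 11.3
CropA regrets: 12.5, 9.4, 0.3, 5.3, 0.0 → max 12.5
CropF regrets: 0.0, 7.2, 1.3, 14.6, 12.3 → max 14.6
CropD regrets: 9.0, 8.3, 7.3, 0.4, 5.0 → max 9.0
CropB regrets: 4.1, 13.9, 1.3, 0.0, 14.4 → max 14.4
Smallest max regret = 7.5 → CropE.

CropE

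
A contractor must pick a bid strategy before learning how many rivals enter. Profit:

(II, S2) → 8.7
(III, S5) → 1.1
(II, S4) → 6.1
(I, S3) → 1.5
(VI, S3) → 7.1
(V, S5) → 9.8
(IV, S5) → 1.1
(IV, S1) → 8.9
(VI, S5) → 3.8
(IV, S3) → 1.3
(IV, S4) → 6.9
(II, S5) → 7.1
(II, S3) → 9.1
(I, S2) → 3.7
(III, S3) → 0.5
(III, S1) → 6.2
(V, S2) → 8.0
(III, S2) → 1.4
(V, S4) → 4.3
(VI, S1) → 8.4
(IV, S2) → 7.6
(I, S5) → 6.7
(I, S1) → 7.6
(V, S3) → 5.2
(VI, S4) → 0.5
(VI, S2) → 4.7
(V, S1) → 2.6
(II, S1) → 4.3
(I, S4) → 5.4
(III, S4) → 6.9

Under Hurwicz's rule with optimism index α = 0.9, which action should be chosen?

V

I: 0.9·7.6 + 0.1·1.5 = 6.99
II: 0.9·9.1 + 0.1·4.3 = 8.62
III: 0.9·6.9 + 0.1·0.5 = 6.26
IV: 0.9·8.9 + 0.1·1.1 = 8.12
V: 0.9·9.8 + 0.1·2.6 = 9.08
VI: 0.9·8.4 + 0.1·0.5 = 7.61
Highest Hurwicz score = 9.08 → V.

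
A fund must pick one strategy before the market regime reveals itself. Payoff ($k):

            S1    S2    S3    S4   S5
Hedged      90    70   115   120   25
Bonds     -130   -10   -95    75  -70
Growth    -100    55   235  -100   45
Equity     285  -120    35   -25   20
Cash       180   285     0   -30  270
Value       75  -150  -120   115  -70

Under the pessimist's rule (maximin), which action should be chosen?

Hedged

Row minima: Hedged=25, Bonds=-130, Growth=-100, Equity=-120, Cash=-30, Value=-150
Best worst-case = 25 → Hedged.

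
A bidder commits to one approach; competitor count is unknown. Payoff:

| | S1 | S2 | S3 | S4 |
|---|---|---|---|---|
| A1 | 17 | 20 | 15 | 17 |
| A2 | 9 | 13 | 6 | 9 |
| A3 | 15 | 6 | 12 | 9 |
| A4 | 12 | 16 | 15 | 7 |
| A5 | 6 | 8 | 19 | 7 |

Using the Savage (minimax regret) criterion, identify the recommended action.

Column bests: S1=17, S2=20, S3=19, S4=17.
A1 regrets: 0, 0, 4, 0 → max 4
A2 regrets: 8, 7, 13, 8 → max 13
A3 regrets: 2, 14, 7, 8 → max 14
A4 regrets: 5, 4, 4, 10 → max 10
A5 regrets: 11, 12, 0, 10 → max 12
Smallest max regret = 4 → A1.

A1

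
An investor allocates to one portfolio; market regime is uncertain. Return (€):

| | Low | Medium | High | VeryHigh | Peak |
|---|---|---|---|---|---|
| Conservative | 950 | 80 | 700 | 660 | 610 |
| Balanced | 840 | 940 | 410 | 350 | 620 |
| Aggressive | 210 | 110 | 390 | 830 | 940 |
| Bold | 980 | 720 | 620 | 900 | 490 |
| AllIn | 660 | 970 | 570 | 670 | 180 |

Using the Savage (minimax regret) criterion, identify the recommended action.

Column bests: Low=980, Medium=970, High=700, VeryHigh=900, Peak=940.
Conservative regrets: 30, 890, 0, 240, 330 → max 890
Balanced regrets: 140, 30, 290, 550, 320 → max 550
Aggressive regrets: 770, 860, 310, 70, 0 → max 860
Bold regrets: 0, 250, 80, 0, 450 → max 450
AllIn regrets: 320, 0, 130, 230, 760 → max 760
Smallest max regret = 450 → Bold.

Bold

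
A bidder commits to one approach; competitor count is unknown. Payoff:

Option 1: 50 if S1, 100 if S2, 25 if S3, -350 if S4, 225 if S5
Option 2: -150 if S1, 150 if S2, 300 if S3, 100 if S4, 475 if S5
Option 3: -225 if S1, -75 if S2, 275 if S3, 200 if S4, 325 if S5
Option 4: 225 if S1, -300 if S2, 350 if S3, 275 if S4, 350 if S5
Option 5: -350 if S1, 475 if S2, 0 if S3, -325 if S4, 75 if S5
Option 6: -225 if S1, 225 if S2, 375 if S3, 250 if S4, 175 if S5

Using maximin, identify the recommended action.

Row minima: Option 1=-350, Option 2=-150, Option 3=-225, Option 4=-300, Option 5=-350, Option 6=-225
Best worst-case = -150 → Option 2.

Option 2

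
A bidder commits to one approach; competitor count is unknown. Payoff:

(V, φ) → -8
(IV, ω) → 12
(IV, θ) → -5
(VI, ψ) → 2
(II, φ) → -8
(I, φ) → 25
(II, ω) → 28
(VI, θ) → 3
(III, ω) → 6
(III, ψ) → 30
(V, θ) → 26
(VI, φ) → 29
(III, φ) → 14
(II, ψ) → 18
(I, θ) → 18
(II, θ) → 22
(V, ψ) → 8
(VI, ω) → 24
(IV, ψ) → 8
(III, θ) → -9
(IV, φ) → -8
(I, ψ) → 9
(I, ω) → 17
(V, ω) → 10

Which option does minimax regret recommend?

Column bests: θ=26, φ=29, ψ=30, ω=28.
I regrets: 8, 4, 21, 11 → max 21
II regrets: 4, 37, 12, 0 → max 37
III regrets: 35, 15, 0, 22 → max 35
IV regrets: 31, 37, 22, 16 → max 37
V regrets: 0, 37, 22, 18 → max 37
VI regrets: 23, 0, 28, 4 → max 28
Smallest max regret = 21 → I.

I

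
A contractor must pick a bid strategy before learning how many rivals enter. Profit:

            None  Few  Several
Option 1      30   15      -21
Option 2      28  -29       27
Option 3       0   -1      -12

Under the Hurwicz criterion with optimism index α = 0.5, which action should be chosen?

Option 1

Option 1: 0.5·30 + 0.5·(-21) = 4.5
Option 2: 0.5·28 + 0.5·(-29) = -0.5
Option 3: 0.5·0 + 0.5·(-12) = -6
Highest Hurwicz score = 4.5 → Option 1.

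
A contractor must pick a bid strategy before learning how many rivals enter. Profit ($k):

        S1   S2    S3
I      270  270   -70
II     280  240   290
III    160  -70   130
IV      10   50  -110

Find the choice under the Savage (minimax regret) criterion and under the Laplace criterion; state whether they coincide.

Column bests: S1=280, S2=270, S3=290.
I regrets: 10, 0, 360 → max 360
II regrets: 0, 30, 0 → max 30
III regrets: 120, 340, 160 → max 340
IV regrets: 270, 220, 400 → max 400
Smallest max regret = 30 → II.
Row averages: I=470/3, II=270, III=220/3, IV=-50/3
Highest average = 270 → II.

minimax regret → II; laplace → II (agree)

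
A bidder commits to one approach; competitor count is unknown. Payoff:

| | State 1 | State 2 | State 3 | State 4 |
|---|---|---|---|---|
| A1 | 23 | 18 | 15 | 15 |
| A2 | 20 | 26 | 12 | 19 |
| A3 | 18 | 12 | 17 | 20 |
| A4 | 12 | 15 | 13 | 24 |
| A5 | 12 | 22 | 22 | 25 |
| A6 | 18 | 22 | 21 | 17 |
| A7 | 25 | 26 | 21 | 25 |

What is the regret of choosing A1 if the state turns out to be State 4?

Best payoff under State 4 is 25.
Regret = 25 − 15 = 10.

10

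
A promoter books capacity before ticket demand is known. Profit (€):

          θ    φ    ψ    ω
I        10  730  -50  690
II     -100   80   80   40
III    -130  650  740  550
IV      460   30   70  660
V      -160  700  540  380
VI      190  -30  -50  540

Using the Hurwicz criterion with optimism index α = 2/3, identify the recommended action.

I: 2/3·730 + 1/3·(-50) = 470
II: 2/3·80 + 1/3·(-100) = 20
III: 2/3·740 + 1/3·(-130) = 450
IV: 2/3·660 + 1/3·30 = 450
V: 2/3·700 + 1/3·(-160) = 1240/3
VI: 2/3·540 + 1/3·(-50) = 1030/3
Highest Hurwicz score = 470 → I.

I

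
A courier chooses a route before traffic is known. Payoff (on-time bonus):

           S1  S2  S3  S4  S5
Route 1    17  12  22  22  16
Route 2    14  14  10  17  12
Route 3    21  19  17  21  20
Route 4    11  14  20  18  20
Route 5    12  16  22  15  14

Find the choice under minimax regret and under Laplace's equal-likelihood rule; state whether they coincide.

Column bests: S1=21, S2=19, S3=22, S4=22, S5=20.
Route 1 regrets: 4, 7, 0, 0, 4 → max 7
Route 2 regrets: 7, 5, 12, 5, 8 → max 12
Route 3 regrets: 0, 0, 5, 1, 0 → max 5
Route 4 regrets: 10, 5, 2, 4, 0 → max 10
Route 5 regrets: 9, 3, 0, 7, 6 → max 9
Smallest max regret = 5 → Route 3.
Row averages: Route 1=17.8, Route 2=13.4, Route 3=19.6, Route 4=16.6, Route 5=15.8
Highest average = 19.6 → Route 3.

minimax regret → Route 3; laplace → Route 3 (agree)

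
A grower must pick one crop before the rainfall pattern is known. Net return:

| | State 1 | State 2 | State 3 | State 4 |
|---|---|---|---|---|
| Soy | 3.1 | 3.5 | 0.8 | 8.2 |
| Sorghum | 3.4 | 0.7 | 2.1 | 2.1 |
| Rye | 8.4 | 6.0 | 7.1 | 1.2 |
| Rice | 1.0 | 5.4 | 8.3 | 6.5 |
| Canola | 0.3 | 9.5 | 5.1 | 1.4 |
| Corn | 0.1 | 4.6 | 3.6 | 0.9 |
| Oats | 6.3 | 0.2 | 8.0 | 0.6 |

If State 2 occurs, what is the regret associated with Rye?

Best payoff under State 2 is 9.5.
Regret = 9.5 − 6.0 = 3.5.

3.5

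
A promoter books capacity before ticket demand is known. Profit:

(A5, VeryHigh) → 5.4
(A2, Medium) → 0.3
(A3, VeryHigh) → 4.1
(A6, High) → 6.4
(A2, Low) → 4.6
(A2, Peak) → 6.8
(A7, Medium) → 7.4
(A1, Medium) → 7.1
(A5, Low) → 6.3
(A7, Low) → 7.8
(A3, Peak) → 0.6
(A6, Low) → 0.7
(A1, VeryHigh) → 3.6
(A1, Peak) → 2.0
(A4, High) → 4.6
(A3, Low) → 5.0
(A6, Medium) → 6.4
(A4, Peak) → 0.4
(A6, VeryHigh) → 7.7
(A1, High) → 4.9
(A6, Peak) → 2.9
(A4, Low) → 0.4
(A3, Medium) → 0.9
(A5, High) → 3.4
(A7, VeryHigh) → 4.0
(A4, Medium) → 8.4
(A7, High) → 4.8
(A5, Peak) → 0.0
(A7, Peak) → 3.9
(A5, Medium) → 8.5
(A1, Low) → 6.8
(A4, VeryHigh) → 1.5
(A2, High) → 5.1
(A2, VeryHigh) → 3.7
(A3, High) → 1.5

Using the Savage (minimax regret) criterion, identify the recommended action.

Column bests: Low=7.8, Medium=8.5, High=6.4, VeryHigh=7.7, Peak=6.8.
A1 regrets: 1.0, 1.4, 1.5, 4.1, 4.8 → max 4.8
A2 regrets: 3.2, 8.2, 1.3, 4.0, 0.0 → max 8.2
A3 regrets: 2.8, 7.6, 4.9, 3.6, 6.2 → max 7.6
A4 regrets: 7.4, 0.1, 1.8, 6.2, 6.4 → max 7.4
A5 regrets: 1.5, 0.0, 3.0, 2.3, 6.8 → max 6.8
A6 regrets: 7.1, 2.1, 0.0, 0.0, 3.9 → max 7.1
A7 regrets: 0.0, 1.1, 1.6, 3.7, 2.9 → max 3.7
Smallest max regret = 3.7 → A7.

A7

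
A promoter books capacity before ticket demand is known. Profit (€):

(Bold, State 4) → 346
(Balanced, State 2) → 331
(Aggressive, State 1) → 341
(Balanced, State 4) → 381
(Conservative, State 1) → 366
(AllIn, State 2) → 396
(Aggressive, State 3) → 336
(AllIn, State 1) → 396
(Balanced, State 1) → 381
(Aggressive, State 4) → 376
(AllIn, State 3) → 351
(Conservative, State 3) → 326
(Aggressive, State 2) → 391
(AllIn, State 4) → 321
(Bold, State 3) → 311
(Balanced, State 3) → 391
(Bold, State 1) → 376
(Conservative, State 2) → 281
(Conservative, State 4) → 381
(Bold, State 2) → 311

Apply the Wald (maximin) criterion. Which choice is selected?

Row minima: Conservative=281, Balanced=331, Aggressive=336, Bold=311, AllIn=321
Best worst-case = 336 → Aggressive.

Aggressive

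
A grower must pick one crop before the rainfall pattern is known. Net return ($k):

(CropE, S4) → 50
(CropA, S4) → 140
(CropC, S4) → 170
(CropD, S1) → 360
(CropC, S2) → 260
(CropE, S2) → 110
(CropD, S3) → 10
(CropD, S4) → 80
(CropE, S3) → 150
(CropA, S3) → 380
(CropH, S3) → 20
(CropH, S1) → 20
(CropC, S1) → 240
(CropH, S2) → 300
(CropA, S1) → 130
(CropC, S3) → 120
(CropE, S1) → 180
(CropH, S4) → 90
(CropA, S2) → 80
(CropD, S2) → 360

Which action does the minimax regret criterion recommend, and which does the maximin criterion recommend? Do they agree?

minimax regret → CropE; maximin → CropC (disagree)

Column bests: S1=360, S2=360, S3=380, S4=170.
CropA regrets: 230, 280, 0, 30 → max 280
CropD regrets: 0, 0, 370, 90 → max 370
CropH regrets: 340, 60, 360, 80 → max 360
CropE regrets: 180, 250, 230, 120 → max 250
CropC regrets: 120, 100, 260, 0 → max 260
Smallest max regret = 250 → CropE.
Row minima: CropA=80, CropD=10, CropH=20, CropE=50, CropC=120
Best worst-case = 120 → CropC.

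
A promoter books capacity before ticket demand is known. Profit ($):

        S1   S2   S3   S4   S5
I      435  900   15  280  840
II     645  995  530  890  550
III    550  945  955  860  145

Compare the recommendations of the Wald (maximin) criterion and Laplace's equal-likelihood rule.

Row minima: I=15, II=530, III=145
Best worst-case = 530 → II.
Row averages: I=494, II=722, III=691
Highest average = 722 → II.

maximin → II; laplace → II (agree)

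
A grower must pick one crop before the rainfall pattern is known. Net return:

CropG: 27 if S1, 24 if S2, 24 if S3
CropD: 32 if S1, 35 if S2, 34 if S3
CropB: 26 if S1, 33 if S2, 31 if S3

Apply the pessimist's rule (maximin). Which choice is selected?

CropD

Row minima: CropG=24, CropD=32, CropB=26
Best worst-case = 32 → CropD.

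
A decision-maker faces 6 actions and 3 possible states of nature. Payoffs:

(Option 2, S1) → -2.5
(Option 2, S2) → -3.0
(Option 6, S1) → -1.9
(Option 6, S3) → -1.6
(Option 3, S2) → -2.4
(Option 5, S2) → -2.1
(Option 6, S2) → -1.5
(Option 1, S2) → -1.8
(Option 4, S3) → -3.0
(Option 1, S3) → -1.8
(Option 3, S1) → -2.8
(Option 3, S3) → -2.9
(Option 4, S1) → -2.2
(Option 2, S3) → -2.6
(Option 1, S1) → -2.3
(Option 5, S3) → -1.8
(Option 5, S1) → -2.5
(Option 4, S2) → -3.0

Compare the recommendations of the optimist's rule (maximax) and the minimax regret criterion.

maximax → Option 6; minimax regret → Option 6 (agree)

Row maxima: Option 1=-1.8, Option 2=-2.5, Option 3=-2.4, Option 4=-2.2, Option 5=-1.8, Option 6=-1.5
Best best-case = -1.5 → Option 6.
Column bests: S1=-1.9, S2=-1.5, S3=-1.6.
Option 1 regrets: 0.4, 0.3, 0.2 → max 0.4
Option 2 regrets: 0.6, 1.5, 1.0 → max 1.5
Option 3 regrets: 0.9, 0.9, 1.3 → max 1.3
Option 4 regrets: 0.3, 1.5, 1.4 → max 1.5
Option 5 regrets: 0.6, 0.6, 0.2 → max 0.6
Option 6 regrets: 0.0, 0.0, 0.0 → max 0.0
Smallest max regret = 0.0 → Option 6.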